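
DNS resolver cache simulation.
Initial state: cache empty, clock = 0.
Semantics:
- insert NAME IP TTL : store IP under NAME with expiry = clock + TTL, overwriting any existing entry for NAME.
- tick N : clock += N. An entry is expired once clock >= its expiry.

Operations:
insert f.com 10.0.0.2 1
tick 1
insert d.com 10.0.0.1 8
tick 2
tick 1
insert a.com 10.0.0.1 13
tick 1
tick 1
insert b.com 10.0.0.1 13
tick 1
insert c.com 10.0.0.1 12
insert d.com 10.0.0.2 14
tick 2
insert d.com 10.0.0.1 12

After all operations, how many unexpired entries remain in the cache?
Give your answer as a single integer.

Op 1: insert f.com -> 10.0.0.2 (expiry=0+1=1). clock=0
Op 2: tick 1 -> clock=1. purged={f.com}
Op 3: insert d.com -> 10.0.0.1 (expiry=1+8=9). clock=1
Op 4: tick 2 -> clock=3.
Op 5: tick 1 -> clock=4.
Op 6: insert a.com -> 10.0.0.1 (expiry=4+13=17). clock=4
Op 7: tick 1 -> clock=5.
Op 8: tick 1 -> clock=6.
Op 9: insert b.com -> 10.0.0.1 (expiry=6+13=19). clock=6
Op 10: tick 1 -> clock=7.
Op 11: insert c.com -> 10.0.0.1 (expiry=7+12=19). clock=7
Op 12: insert d.com -> 10.0.0.2 (expiry=7+14=21). clock=7
Op 13: tick 2 -> clock=9.
Op 14: insert d.com -> 10.0.0.1 (expiry=9+12=21). clock=9
Final cache (unexpired): {a.com,b.com,c.com,d.com} -> size=4

Answer: 4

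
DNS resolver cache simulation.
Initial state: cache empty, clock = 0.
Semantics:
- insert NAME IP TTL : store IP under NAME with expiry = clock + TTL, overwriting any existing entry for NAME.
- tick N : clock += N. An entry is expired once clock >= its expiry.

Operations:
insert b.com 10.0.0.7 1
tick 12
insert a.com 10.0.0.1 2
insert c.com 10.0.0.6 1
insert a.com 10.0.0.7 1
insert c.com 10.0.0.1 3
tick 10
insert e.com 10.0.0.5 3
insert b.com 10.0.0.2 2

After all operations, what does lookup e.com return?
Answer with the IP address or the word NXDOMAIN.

Answer: 10.0.0.5

Derivation:
Op 1: insert b.com -> 10.0.0.7 (expiry=0+1=1). clock=0
Op 2: tick 12 -> clock=12. purged={b.com}
Op 3: insert a.com -> 10.0.0.1 (expiry=12+2=14). clock=12
Op 4: insert c.com -> 10.0.0.6 (expiry=12+1=13). clock=12
Op 5: insert a.com -> 10.0.0.7 (expiry=12+1=13). clock=12
Op 6: insert c.com -> 10.0.0.1 (expiry=12+3=15). clock=12
Op 7: tick 10 -> clock=22. purged={a.com,c.com}
Op 8: insert e.com -> 10.0.0.5 (expiry=22+3=25). clock=22
Op 9: insert b.com -> 10.0.0.2 (expiry=22+2=24). clock=22
lookup e.com: present, ip=10.0.0.5 expiry=25 > clock=22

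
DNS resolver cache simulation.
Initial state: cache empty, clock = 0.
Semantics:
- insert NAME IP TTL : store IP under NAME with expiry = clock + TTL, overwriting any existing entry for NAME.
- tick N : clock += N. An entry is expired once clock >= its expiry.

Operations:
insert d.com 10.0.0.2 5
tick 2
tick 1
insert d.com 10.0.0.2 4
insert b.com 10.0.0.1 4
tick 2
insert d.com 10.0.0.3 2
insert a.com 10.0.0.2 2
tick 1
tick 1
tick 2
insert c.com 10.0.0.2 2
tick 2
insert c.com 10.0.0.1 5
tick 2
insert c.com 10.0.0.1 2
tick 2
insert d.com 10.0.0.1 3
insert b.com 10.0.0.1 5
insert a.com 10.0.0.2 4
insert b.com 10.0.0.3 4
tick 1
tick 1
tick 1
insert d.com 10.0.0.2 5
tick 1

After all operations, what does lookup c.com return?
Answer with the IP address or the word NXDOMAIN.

Answer: NXDOMAIN

Derivation:
Op 1: insert d.com -> 10.0.0.2 (expiry=0+5=5). clock=0
Op 2: tick 2 -> clock=2.
Op 3: tick 1 -> clock=3.
Op 4: insert d.com -> 10.0.0.2 (expiry=3+4=7). clock=3
Op 5: insert b.com -> 10.0.0.1 (expiry=3+4=7). clock=3
Op 6: tick 2 -> clock=5.
Op 7: insert d.com -> 10.0.0.3 (expiry=5+2=7). clock=5
Op 8: insert a.com -> 10.0.0.2 (expiry=5+2=7). clock=5
Op 9: tick 1 -> clock=6.
Op 10: tick 1 -> clock=7. purged={a.com,b.com,d.com}
Op 11: tick 2 -> clock=9.
Op 12: insert c.com -> 10.0.0.2 (expiry=9+2=11). clock=9
Op 13: tick 2 -> clock=11. purged={c.com}
Op 14: insert c.com -> 10.0.0.1 (expiry=11+5=16). clock=11
Op 15: tick 2 -> clock=13.
Op 16: insert c.com -> 10.0.0.1 (expiry=13+2=15). clock=13
Op 17: tick 2 -> clock=15. purged={c.com}
Op 18: insert d.com -> 10.0.0.1 (expiry=15+3=18). clock=15
Op 19: insert b.com -> 10.0.0.1 (expiry=15+5=20). clock=15
Op 20: insert a.com -> 10.0.0.2 (expiry=15+4=19). clock=15
Op 21: insert b.com -> 10.0.0.3 (expiry=15+4=19). clock=15
Op 22: tick 1 -> clock=16.
Op 23: tick 1 -> clock=17.
Op 24: tick 1 -> clock=18. purged={d.com}
Op 25: insert d.com -> 10.0.0.2 (expiry=18+5=23). clock=18
Op 26: tick 1 -> clock=19. purged={a.com,b.com}
lookup c.com: not in cache (expired or never inserted)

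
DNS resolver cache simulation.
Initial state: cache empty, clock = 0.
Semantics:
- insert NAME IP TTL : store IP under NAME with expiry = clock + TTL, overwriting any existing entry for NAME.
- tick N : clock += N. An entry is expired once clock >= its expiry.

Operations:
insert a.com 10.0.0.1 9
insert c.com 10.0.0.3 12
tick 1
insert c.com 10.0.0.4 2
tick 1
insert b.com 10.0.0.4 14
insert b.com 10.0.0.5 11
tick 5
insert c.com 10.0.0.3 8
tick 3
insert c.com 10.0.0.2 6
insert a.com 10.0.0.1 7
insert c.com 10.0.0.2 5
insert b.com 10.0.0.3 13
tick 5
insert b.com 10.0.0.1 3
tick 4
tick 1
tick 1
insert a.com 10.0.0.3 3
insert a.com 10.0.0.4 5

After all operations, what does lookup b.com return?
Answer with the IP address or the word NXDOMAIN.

Answer: NXDOMAIN

Derivation:
Op 1: insert a.com -> 10.0.0.1 (expiry=0+9=9). clock=0
Op 2: insert c.com -> 10.0.0.3 (expiry=0+12=12). clock=0
Op 3: tick 1 -> clock=1.
Op 4: insert c.com -> 10.0.0.4 (expiry=1+2=3). clock=1
Op 5: tick 1 -> clock=2.
Op 6: insert b.com -> 10.0.0.4 (expiry=2+14=16). clock=2
Op 7: insert b.com -> 10.0.0.5 (expiry=2+11=13). clock=2
Op 8: tick 5 -> clock=7. purged={c.com}
Op 9: insert c.com -> 10.0.0.3 (expiry=7+8=15). clock=7
Op 10: tick 3 -> clock=10. purged={a.com}
Op 11: insert c.com -> 10.0.0.2 (expiry=10+6=16). clock=10
Op 12: insert a.com -> 10.0.0.1 (expiry=10+7=17). clock=10
Op 13: insert c.com -> 10.0.0.2 (expiry=10+5=15). clock=10
Op 14: insert b.com -> 10.0.0.3 (expiry=10+13=23). clock=10
Op 15: tick 5 -> clock=15. purged={c.com}
Op 16: insert b.com -> 10.0.0.1 (expiry=15+3=18). clock=15
Op 17: tick 4 -> clock=19. purged={a.com,b.com}
Op 18: tick 1 -> clock=20.
Op 19: tick 1 -> clock=21.
Op 20: insert a.com -> 10.0.0.3 (expiry=21+3=24). clock=21
Op 21: insert a.com -> 10.0.0.4 (expiry=21+5=26). clock=21
lookup b.com: not in cache (expired or never inserted)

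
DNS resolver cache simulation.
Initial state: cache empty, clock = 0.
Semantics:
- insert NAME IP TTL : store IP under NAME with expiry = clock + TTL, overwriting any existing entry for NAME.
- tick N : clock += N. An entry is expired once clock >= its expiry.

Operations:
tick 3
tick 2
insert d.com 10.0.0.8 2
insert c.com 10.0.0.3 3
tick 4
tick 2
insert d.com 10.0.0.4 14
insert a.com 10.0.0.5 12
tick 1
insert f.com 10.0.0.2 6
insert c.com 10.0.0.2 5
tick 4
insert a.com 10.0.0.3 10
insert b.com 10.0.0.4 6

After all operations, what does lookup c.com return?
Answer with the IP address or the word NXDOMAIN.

Op 1: tick 3 -> clock=3.
Op 2: tick 2 -> clock=5.
Op 3: insert d.com -> 10.0.0.8 (expiry=5+2=7). clock=5
Op 4: insert c.com -> 10.0.0.3 (expiry=5+3=8). clock=5
Op 5: tick 4 -> clock=9. purged={c.com,d.com}
Op 6: tick 2 -> clock=11.
Op 7: insert d.com -> 10.0.0.4 (expiry=11+14=25). clock=11
Op 8: insert a.com -> 10.0.0.5 (expiry=11+12=23). clock=11
Op 9: tick 1 -> clock=12.
Op 10: insert f.com -> 10.0.0.2 (expiry=12+6=18). clock=12
Op 11: insert c.com -> 10.0.0.2 (expiry=12+5=17). clock=12
Op 12: tick 4 -> clock=16.
Op 13: insert a.com -> 10.0.0.3 (expiry=16+10=26). clock=16
Op 14: insert b.com -> 10.0.0.4 (expiry=16+6=22). clock=16
lookup c.com: present, ip=10.0.0.2 expiry=17 > clock=16

Answer: 10.0.0.2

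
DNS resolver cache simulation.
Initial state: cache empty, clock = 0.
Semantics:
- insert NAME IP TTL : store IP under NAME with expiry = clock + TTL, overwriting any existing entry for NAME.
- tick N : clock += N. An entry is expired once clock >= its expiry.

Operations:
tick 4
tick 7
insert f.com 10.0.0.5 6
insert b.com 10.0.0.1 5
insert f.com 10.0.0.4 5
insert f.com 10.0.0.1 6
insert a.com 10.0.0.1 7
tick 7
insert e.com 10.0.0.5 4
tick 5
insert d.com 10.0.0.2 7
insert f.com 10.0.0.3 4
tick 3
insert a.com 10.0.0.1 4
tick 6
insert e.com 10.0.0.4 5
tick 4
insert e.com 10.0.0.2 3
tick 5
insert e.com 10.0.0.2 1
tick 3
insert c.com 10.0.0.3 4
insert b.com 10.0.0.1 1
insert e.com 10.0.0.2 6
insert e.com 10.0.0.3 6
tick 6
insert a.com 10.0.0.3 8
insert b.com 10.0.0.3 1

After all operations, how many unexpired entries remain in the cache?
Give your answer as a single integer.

Answer: 2

Derivation:
Op 1: tick 4 -> clock=4.
Op 2: tick 7 -> clock=11.
Op 3: insert f.com -> 10.0.0.5 (expiry=11+6=17). clock=11
Op 4: insert b.com -> 10.0.0.1 (expiry=11+5=16). clock=11
Op 5: insert f.com -> 10.0.0.4 (expiry=11+5=16). clock=11
Op 6: insert f.com -> 10.0.0.1 (expiry=11+6=17). clock=11
Op 7: insert a.com -> 10.0.0.1 (expiry=11+7=18). clock=11
Op 8: tick 7 -> clock=18. purged={a.com,b.com,f.com}
Op 9: insert e.com -> 10.0.0.5 (expiry=18+4=22). clock=18
Op 10: tick 5 -> clock=23. purged={e.com}
Op 11: insert d.com -> 10.0.0.2 (expiry=23+7=30). clock=23
Op 12: insert f.com -> 10.0.0.3 (expiry=23+4=27). clock=23
Op 13: tick 3 -> clock=26.
Op 14: insert a.com -> 10.0.0.1 (expiry=26+4=30). clock=26
Op 15: tick 6 -> clock=32. purged={a.com,d.com,f.com}
Op 16: insert e.com -> 10.0.0.4 (expiry=32+5=37). clock=32
Op 17: tick 4 -> clock=36.
Op 18: insert e.com -> 10.0.0.2 (expiry=36+3=39). clock=36
Op 19: tick 5 -> clock=41. purged={e.com}
Op 20: insert e.com -> 10.0.0.2 (expiry=41+1=42). clock=41
Op 21: tick 3 -> clock=44. purged={e.com}
Op 22: insert c.com -> 10.0.0.3 (expiry=44+4=48). clock=44
Op 23: insert b.com -> 10.0.0.1 (expiry=44+1=45). clock=44
Op 24: insert e.com -> 10.0.0.2 (expiry=44+6=50). clock=44
Op 25: insert e.com -> 10.0.0.3 (expiry=44+6=50). clock=44
Op 26: tick 6 -> clock=50. purged={b.com,c.com,e.com}
Op 27: insert a.com -> 10.0.0.3 (expiry=50+8=58). clock=50
Op 28: insert b.com -> 10.0.0.3 (expiry=50+1=51). clock=50
Final cache (unexpired): {a.com,b.com} -> size=2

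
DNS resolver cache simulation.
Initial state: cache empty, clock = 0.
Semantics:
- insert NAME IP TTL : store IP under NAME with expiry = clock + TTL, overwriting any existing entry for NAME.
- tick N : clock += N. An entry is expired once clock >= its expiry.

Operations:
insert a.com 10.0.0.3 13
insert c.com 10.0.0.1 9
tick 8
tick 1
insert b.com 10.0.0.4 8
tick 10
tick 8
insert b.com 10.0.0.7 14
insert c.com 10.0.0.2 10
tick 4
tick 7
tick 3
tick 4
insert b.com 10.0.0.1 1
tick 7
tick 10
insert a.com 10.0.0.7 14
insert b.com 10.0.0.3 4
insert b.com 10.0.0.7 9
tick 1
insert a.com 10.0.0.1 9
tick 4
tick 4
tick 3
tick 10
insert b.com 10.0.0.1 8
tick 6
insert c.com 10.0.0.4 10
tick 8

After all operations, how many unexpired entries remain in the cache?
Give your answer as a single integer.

Answer: 1

Derivation:
Op 1: insert a.com -> 10.0.0.3 (expiry=0+13=13). clock=0
Op 2: insert c.com -> 10.0.0.1 (expiry=0+9=9). clock=0
Op 3: tick 8 -> clock=8.
Op 4: tick 1 -> clock=9. purged={c.com}
Op 5: insert b.com -> 10.0.0.4 (expiry=9+8=17). clock=9
Op 6: tick 10 -> clock=19. purged={a.com,b.com}
Op 7: tick 8 -> clock=27.
Op 8: insert b.com -> 10.0.0.7 (expiry=27+14=41). clock=27
Op 9: insert c.com -> 10.0.0.2 (expiry=27+10=37). clock=27
Op 10: tick 4 -> clock=31.
Op 11: tick 7 -> clock=38. purged={c.com}
Op 12: tick 3 -> clock=41. purged={b.com}
Op 13: tick 4 -> clock=45.
Op 14: insert b.com -> 10.0.0.1 (expiry=45+1=46). clock=45
Op 15: tick 7 -> clock=52. purged={b.com}
Op 16: tick 10 -> clock=62.
Op 17: insert a.com -> 10.0.0.7 (expiry=62+14=76). clock=62
Op 18: insert b.com -> 10.0.0.3 (expiry=62+4=66). clock=62
Op 19: insert b.com -> 10.0.0.7 (expiry=62+9=71). clock=62
Op 20: tick 1 -> clock=63.
Op 21: insert a.com -> 10.0.0.1 (expiry=63+9=72). clock=63
Op 22: tick 4 -> clock=67.
Op 23: tick 4 -> clock=71. purged={b.com}
Op 24: tick 3 -> clock=74. purged={a.com}
Op 25: tick 10 -> clock=84.
Op 26: insert b.com -> 10.0.0.1 (expiry=84+8=92). clock=84
Op 27: tick 6 -> clock=90.
Op 28: insert c.com -> 10.0.0.4 (expiry=90+10=100). clock=90
Op 29: tick 8 -> clock=98. purged={b.com}
Final cache (unexpired): {c.com} -> size=1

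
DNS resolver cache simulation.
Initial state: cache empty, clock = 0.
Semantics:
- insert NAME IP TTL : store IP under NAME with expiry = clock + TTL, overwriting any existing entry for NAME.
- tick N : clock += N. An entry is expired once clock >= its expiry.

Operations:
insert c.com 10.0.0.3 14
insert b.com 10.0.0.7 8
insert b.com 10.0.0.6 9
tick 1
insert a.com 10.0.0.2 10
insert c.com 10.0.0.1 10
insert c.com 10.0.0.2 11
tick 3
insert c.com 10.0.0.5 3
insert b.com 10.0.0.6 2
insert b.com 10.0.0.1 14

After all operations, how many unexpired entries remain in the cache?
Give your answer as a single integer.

Op 1: insert c.com -> 10.0.0.3 (expiry=0+14=14). clock=0
Op 2: insert b.com -> 10.0.0.7 (expiry=0+8=8). clock=0
Op 3: insert b.com -> 10.0.0.6 (expiry=0+9=9). clock=0
Op 4: tick 1 -> clock=1.
Op 5: insert a.com -> 10.0.0.2 (expiry=1+10=11). clock=1
Op 6: insert c.com -> 10.0.0.1 (expiry=1+10=11). clock=1
Op 7: insert c.com -> 10.0.0.2 (expiry=1+11=12). clock=1
Op 8: tick 3 -> clock=4.
Op 9: insert c.com -> 10.0.0.5 (expiry=4+3=7). clock=4
Op 10: insert b.com -> 10.0.0.6 (expiry=4+2=6). clock=4
Op 11: insert b.com -> 10.0.0.1 (expiry=4+14=18). clock=4
Final cache (unexpired): {a.com,b.com,c.com} -> size=3

Answer: 3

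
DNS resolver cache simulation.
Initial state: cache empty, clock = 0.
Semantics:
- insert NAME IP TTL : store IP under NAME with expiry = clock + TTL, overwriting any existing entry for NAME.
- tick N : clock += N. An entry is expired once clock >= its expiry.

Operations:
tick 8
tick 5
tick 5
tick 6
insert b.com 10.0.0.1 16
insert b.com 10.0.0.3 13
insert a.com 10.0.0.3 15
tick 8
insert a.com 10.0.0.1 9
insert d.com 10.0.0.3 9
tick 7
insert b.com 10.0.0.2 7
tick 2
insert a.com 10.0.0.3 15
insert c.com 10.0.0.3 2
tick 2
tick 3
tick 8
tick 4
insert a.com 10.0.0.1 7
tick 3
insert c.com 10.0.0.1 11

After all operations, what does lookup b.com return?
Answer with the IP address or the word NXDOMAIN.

Answer: NXDOMAIN

Derivation:
Op 1: tick 8 -> clock=8.
Op 2: tick 5 -> clock=13.
Op 3: tick 5 -> clock=18.
Op 4: tick 6 -> clock=24.
Op 5: insert b.com -> 10.0.0.1 (expiry=24+16=40). clock=24
Op 6: insert b.com -> 10.0.0.3 (expiry=24+13=37). clock=24
Op 7: insert a.com -> 10.0.0.3 (expiry=24+15=39). clock=24
Op 8: tick 8 -> clock=32.
Op 9: insert a.com -> 10.0.0.1 (expiry=32+9=41). clock=32
Op 10: insert d.com -> 10.0.0.3 (expiry=32+9=41). clock=32
Op 11: tick 7 -> clock=39. purged={b.com}
Op 12: insert b.com -> 10.0.0.2 (expiry=39+7=46). clock=39
Op 13: tick 2 -> clock=41. purged={a.com,d.com}
Op 14: insert a.com -> 10.0.0.3 (expiry=41+15=56). clock=41
Op 15: insert c.com -> 10.0.0.3 (expiry=41+2=43). clock=41
Op 16: tick 2 -> clock=43. purged={c.com}
Op 17: tick 3 -> clock=46. purged={b.com}
Op 18: tick 8 -> clock=54.
Op 19: tick 4 -> clock=58. purged={a.com}
Op 20: insert a.com -> 10.0.0.1 (expiry=58+7=65). clock=58
Op 21: tick 3 -> clock=61.
Op 22: insert c.com -> 10.0.0.1 (expiry=61+11=72). clock=61
lookup b.com: not in cache (expired or never inserted)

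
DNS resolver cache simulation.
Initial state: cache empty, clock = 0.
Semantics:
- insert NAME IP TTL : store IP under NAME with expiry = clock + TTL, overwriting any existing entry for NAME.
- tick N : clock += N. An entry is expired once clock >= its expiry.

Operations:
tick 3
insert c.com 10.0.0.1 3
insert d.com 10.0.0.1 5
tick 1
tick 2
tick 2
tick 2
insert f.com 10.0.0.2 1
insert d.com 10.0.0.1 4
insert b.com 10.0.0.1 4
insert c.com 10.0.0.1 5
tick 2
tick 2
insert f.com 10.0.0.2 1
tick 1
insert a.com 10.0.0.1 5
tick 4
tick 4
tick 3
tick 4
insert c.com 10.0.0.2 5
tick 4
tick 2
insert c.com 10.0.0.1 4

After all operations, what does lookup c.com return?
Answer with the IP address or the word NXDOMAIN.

Op 1: tick 3 -> clock=3.
Op 2: insert c.com -> 10.0.0.1 (expiry=3+3=6). clock=3
Op 3: insert d.com -> 10.0.0.1 (expiry=3+5=8). clock=3
Op 4: tick 1 -> clock=4.
Op 5: tick 2 -> clock=6. purged={c.com}
Op 6: tick 2 -> clock=8. purged={d.com}
Op 7: tick 2 -> clock=10.
Op 8: insert f.com -> 10.0.0.2 (expiry=10+1=11). clock=10
Op 9: insert d.com -> 10.0.0.1 (expiry=10+4=14). clock=10
Op 10: insert b.com -> 10.0.0.1 (expiry=10+4=14). clock=10
Op 11: insert c.com -> 10.0.0.1 (expiry=10+5=15). clock=10
Op 12: tick 2 -> clock=12. purged={f.com}
Op 13: tick 2 -> clock=14. purged={b.com,d.com}
Op 14: insert f.com -> 10.0.0.2 (expiry=14+1=15). clock=14
Op 15: tick 1 -> clock=15. purged={c.com,f.com}
Op 16: insert a.com -> 10.0.0.1 (expiry=15+5=20). clock=15
Op 17: tick 4 -> clock=19.
Op 18: tick 4 -> clock=23. purged={a.com}
Op 19: tick 3 -> clock=26.
Op 20: tick 4 -> clock=30.
Op 21: insert c.com -> 10.0.0.2 (expiry=30+5=35). clock=30
Op 22: tick 4 -> clock=34.
Op 23: tick 2 -> clock=36. purged={c.com}
Op 24: insert c.com -> 10.0.0.1 (expiry=36+4=40). clock=36
lookup c.com: present, ip=10.0.0.1 expiry=40 > clock=36

Answer: 10.0.0.1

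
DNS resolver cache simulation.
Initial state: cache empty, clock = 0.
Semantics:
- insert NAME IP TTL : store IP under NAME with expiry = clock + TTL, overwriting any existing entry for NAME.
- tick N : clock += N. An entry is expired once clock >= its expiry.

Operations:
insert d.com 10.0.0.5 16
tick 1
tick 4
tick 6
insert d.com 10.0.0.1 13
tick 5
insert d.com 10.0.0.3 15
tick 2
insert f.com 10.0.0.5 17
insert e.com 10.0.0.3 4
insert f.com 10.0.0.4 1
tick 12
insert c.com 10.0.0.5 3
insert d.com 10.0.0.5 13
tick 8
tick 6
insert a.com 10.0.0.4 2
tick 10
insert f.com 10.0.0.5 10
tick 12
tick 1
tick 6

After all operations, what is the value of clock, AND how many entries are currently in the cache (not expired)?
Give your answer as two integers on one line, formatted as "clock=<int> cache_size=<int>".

Answer: clock=73 cache_size=0

Derivation:
Op 1: insert d.com -> 10.0.0.5 (expiry=0+16=16). clock=0
Op 2: tick 1 -> clock=1.
Op 3: tick 4 -> clock=5.
Op 4: tick 6 -> clock=11.
Op 5: insert d.com -> 10.0.0.1 (expiry=11+13=24). clock=11
Op 6: tick 5 -> clock=16.
Op 7: insert d.com -> 10.0.0.3 (expiry=16+15=31). clock=16
Op 8: tick 2 -> clock=18.
Op 9: insert f.com -> 10.0.0.5 (expiry=18+17=35). clock=18
Op 10: insert e.com -> 10.0.0.3 (expiry=18+4=22). clock=18
Op 11: insert f.com -> 10.0.0.4 (expiry=18+1=19). clock=18
Op 12: tick 12 -> clock=30. purged={e.com,f.com}
Op 13: insert c.com -> 10.0.0.5 (expiry=30+3=33). clock=30
Op 14: insert d.com -> 10.0.0.5 (expiry=30+13=43). clock=30
Op 15: tick 8 -> clock=38. purged={c.com}
Op 16: tick 6 -> clock=44. purged={d.com}
Op 17: insert a.com -> 10.0.0.4 (expiry=44+2=46). clock=44
Op 18: tick 10 -> clock=54. purged={a.com}
Op 19: insert f.com -> 10.0.0.5 (expiry=54+10=64). clock=54
Op 20: tick 12 -> clock=66. purged={f.com}
Op 21: tick 1 -> clock=67.
Op 22: tick 6 -> clock=73.
Final clock = 73
Final cache (unexpired): {} -> size=0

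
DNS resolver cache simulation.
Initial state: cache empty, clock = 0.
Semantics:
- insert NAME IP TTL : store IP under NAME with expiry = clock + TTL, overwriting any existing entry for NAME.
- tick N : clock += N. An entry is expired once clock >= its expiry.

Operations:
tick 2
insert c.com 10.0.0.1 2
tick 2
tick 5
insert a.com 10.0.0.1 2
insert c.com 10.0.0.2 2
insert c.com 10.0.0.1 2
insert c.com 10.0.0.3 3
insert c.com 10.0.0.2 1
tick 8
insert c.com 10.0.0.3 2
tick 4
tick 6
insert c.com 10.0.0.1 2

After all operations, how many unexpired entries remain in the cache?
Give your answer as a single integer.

Op 1: tick 2 -> clock=2.
Op 2: insert c.com -> 10.0.0.1 (expiry=2+2=4). clock=2
Op 3: tick 2 -> clock=4. purged={c.com}
Op 4: tick 5 -> clock=9.
Op 5: insert a.com -> 10.0.0.1 (expiry=9+2=11). clock=9
Op 6: insert c.com -> 10.0.0.2 (expiry=9+2=11). clock=9
Op 7: insert c.com -> 10.0.0.1 (expiry=9+2=11). clock=9
Op 8: insert c.com -> 10.0.0.3 (expiry=9+3=12). clock=9
Op 9: insert c.com -> 10.0.0.2 (expiry=9+1=10). clock=9
Op 10: tick 8 -> clock=17. purged={a.com,c.com}
Op 11: insert c.com -> 10.0.0.3 (expiry=17+2=19). clock=17
Op 12: tick 4 -> clock=21. purged={c.com}
Op 13: tick 6 -> clock=27.
Op 14: insert c.com -> 10.0.0.1 (expiry=27+2=29). clock=27
Final cache (unexpired): {c.com} -> size=1

Answer: 1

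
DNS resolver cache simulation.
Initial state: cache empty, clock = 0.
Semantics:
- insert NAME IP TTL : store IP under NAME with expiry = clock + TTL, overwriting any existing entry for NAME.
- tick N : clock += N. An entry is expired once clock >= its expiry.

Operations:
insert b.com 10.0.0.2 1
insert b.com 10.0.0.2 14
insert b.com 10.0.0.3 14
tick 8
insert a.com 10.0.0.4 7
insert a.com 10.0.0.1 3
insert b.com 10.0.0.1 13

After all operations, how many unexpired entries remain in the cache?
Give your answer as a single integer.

Op 1: insert b.com -> 10.0.0.2 (expiry=0+1=1). clock=0
Op 2: insert b.com -> 10.0.0.2 (expiry=0+14=14). clock=0
Op 3: insert b.com -> 10.0.0.3 (expiry=0+14=14). clock=0
Op 4: tick 8 -> clock=8.
Op 5: insert a.com -> 10.0.0.4 (expiry=8+7=15). clock=8
Op 6: insert a.com -> 10.0.0.1 (expiry=8+3=11). clock=8
Op 7: insert b.com -> 10.0.0.1 (expiry=8+13=21). clock=8
Final cache (unexpired): {a.com,b.com} -> size=2

Answer: 2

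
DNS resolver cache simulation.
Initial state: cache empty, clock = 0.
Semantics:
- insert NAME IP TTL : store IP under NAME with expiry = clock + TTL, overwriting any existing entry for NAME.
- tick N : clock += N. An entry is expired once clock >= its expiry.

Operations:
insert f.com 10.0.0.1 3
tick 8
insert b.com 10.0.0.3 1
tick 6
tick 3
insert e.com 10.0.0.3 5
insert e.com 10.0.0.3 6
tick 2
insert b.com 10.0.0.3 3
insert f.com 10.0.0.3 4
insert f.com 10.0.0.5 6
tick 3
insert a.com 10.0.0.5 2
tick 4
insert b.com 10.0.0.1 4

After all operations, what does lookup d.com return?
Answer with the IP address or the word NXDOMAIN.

Op 1: insert f.com -> 10.0.0.1 (expiry=0+3=3). clock=0
Op 2: tick 8 -> clock=8. purged={f.com}
Op 3: insert b.com -> 10.0.0.3 (expiry=8+1=9). clock=8
Op 4: tick 6 -> clock=14. purged={b.com}
Op 5: tick 3 -> clock=17.
Op 6: insert e.com -> 10.0.0.3 (expiry=17+5=22). clock=17
Op 7: insert e.com -> 10.0.0.3 (expiry=17+6=23). clock=17
Op 8: tick 2 -> clock=19.
Op 9: insert b.com -> 10.0.0.3 (expiry=19+3=22). clock=19
Op 10: insert f.com -> 10.0.0.3 (expiry=19+4=23). clock=19
Op 11: insert f.com -> 10.0.0.5 (expiry=19+6=25). clock=19
Op 12: tick 3 -> clock=22. purged={b.com}
Op 13: insert a.com -> 10.0.0.5 (expiry=22+2=24). clock=22
Op 14: tick 4 -> clock=26. purged={a.com,e.com,f.com}
Op 15: insert b.com -> 10.0.0.1 (expiry=26+4=30). clock=26
lookup d.com: not in cache (expired or never inserted)

Answer: NXDOMAIN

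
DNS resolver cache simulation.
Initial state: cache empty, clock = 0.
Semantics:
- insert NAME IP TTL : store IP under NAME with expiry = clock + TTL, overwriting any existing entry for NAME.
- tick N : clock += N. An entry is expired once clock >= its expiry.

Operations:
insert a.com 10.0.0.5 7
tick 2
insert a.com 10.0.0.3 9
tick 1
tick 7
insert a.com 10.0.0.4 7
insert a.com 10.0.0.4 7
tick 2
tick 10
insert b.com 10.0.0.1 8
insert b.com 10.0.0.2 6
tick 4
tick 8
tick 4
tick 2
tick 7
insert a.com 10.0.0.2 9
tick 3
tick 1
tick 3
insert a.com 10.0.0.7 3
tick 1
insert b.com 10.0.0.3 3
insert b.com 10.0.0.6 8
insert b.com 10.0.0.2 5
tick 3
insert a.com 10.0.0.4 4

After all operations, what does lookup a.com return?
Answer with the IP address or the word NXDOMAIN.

Op 1: insert a.com -> 10.0.0.5 (expiry=0+7=7). clock=0
Op 2: tick 2 -> clock=2.
Op 3: insert a.com -> 10.0.0.3 (expiry=2+9=11). clock=2
Op 4: tick 1 -> clock=3.
Op 5: tick 7 -> clock=10.
Op 6: insert a.com -> 10.0.0.4 (expiry=10+7=17). clock=10
Op 7: insert a.com -> 10.0.0.4 (expiry=10+7=17). clock=10
Op 8: tick 2 -> clock=12.
Op 9: tick 10 -> clock=22. purged={a.com}
Op 10: insert b.com -> 10.0.0.1 (expiry=22+8=30). clock=22
Op 11: insert b.com -> 10.0.0.2 (expiry=22+6=28). clock=22
Op 12: tick 4 -> clock=26.
Op 13: tick 8 -> clock=34. purged={b.com}
Op 14: tick 4 -> clock=38.
Op 15: tick 2 -> clock=40.
Op 16: tick 7 -> clock=47.
Op 17: insert a.com -> 10.0.0.2 (expiry=47+9=56). clock=47
Op 18: tick 3 -> clock=50.
Op 19: tick 1 -> clock=51.
Op 20: tick 3 -> clock=54.
Op 21: insert a.com -> 10.0.0.7 (expiry=54+3=57). clock=54
Op 22: tick 1 -> clock=55.
Op 23: insert b.com -> 10.0.0.3 (expiry=55+3=58). clock=55
Op 24: insert b.com -> 10.0.0.6 (expiry=55+8=63). clock=55
Op 25: insert b.com -> 10.0.0.2 (expiry=55+5=60). clock=55
Op 26: tick 3 -> clock=58. purged={a.com}
Op 27: insert a.com -> 10.0.0.4 (expiry=58+4=62). clock=58
lookup a.com: present, ip=10.0.0.4 expiry=62 > clock=58

Answer: 10.0.0.4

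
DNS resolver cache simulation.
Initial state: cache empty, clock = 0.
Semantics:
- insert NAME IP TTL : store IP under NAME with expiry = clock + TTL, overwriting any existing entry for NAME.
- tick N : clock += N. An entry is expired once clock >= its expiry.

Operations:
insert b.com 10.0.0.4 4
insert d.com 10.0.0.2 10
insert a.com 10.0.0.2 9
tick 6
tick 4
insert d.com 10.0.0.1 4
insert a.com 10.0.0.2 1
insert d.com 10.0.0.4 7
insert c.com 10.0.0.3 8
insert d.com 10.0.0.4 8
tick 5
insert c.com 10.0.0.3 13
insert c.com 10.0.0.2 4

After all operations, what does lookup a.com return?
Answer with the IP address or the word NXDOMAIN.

Op 1: insert b.com -> 10.0.0.4 (expiry=0+4=4). clock=0
Op 2: insert d.com -> 10.0.0.2 (expiry=0+10=10). clock=0
Op 3: insert a.com -> 10.0.0.2 (expiry=0+9=9). clock=0
Op 4: tick 6 -> clock=6. purged={b.com}
Op 5: tick 4 -> clock=10. purged={a.com,d.com}
Op 6: insert d.com -> 10.0.0.1 (expiry=10+4=14). clock=10
Op 7: insert a.com -> 10.0.0.2 (expiry=10+1=11). clock=10
Op 8: insert d.com -> 10.0.0.4 (expiry=10+7=17). clock=10
Op 9: insert c.com -> 10.0.0.3 (expiry=10+8=18). clock=10
Op 10: insert d.com -> 10.0.0.4 (expiry=10+8=18). clock=10
Op 11: tick 5 -> clock=15. purged={a.com}
Op 12: insert c.com -> 10.0.0.3 (expiry=15+13=28). clock=15
Op 13: insert c.com -> 10.0.0.2 (expiry=15+4=19). clock=15
lookup a.com: not in cache (expired or never inserted)

Answer: NXDOMAIN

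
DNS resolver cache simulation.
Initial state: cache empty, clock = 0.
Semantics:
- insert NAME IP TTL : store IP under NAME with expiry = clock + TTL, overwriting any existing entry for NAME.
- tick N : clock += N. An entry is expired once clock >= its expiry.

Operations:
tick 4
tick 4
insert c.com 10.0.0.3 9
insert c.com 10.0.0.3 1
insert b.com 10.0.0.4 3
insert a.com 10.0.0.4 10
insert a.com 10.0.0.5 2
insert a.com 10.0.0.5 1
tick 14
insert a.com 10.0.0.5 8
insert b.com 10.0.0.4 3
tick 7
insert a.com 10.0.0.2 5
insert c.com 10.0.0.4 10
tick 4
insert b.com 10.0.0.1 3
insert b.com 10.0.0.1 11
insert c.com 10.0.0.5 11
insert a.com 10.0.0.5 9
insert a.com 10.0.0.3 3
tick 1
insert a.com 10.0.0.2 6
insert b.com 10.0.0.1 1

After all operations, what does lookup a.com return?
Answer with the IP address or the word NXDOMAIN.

Op 1: tick 4 -> clock=4.
Op 2: tick 4 -> clock=8.
Op 3: insert c.com -> 10.0.0.3 (expiry=8+9=17). clock=8
Op 4: insert c.com -> 10.0.0.3 (expiry=8+1=9). clock=8
Op 5: insert b.com -> 10.0.0.4 (expiry=8+3=11). clock=8
Op 6: insert a.com -> 10.0.0.4 (expiry=8+10=18). clock=8
Op 7: insert a.com -> 10.0.0.5 (expiry=8+2=10). clock=8
Op 8: insert a.com -> 10.0.0.5 (expiry=8+1=9). clock=8
Op 9: tick 14 -> clock=22. purged={a.com,b.com,c.com}
Op 10: insert a.com -> 10.0.0.5 (expiry=22+8=30). clock=22
Op 11: insert b.com -> 10.0.0.4 (expiry=22+3=25). clock=22
Op 12: tick 7 -> clock=29. purged={b.com}
Op 13: insert a.com -> 10.0.0.2 (expiry=29+5=34). clock=29
Op 14: insert c.com -> 10.0.0.4 (expiry=29+10=39). clock=29
Op 15: tick 4 -> clock=33.
Op 16: insert b.com -> 10.0.0.1 (expiry=33+3=36). clock=33
Op 17: insert b.com -> 10.0.0.1 (expiry=33+11=44). clock=33
Op 18: insert c.com -> 10.0.0.5 (expiry=33+11=44). clock=33
Op 19: insert a.com -> 10.0.0.5 (expiry=33+9=42). clock=33
Op 20: insert a.com -> 10.0.0.3 (expiry=33+3=36). clock=33
Op 21: tick 1 -> clock=34.
Op 22: insert a.com -> 10.0.0.2 (expiry=34+6=40). clock=34
Op 23: insert b.com -> 10.0.0.1 (expiry=34+1=35). clock=34
lookup a.com: present, ip=10.0.0.2 expiry=40 > clock=34

Answer: 10.0.0.2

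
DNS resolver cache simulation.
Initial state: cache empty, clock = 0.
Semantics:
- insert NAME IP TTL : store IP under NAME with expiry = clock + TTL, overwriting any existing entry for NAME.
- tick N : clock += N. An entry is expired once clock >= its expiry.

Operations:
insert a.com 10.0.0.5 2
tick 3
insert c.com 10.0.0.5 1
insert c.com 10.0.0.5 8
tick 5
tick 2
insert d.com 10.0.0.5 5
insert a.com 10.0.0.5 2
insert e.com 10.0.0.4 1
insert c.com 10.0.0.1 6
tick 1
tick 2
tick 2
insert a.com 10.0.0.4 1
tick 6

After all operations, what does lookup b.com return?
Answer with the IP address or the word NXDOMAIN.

Answer: NXDOMAIN

Derivation:
Op 1: insert a.com -> 10.0.0.5 (expiry=0+2=2). clock=0
Op 2: tick 3 -> clock=3. purged={a.com}
Op 3: insert c.com -> 10.0.0.5 (expiry=3+1=4). clock=3
Op 4: insert c.com -> 10.0.0.5 (expiry=3+8=11). clock=3
Op 5: tick 5 -> clock=8.
Op 6: tick 2 -> clock=10.
Op 7: insert d.com -> 10.0.0.5 (expiry=10+5=15). clock=10
Op 8: insert a.com -> 10.0.0.5 (expiry=10+2=12). clock=10
Op 9: insert e.com -> 10.0.0.4 (expiry=10+1=11). clock=10
Op 10: insert c.com -> 10.0.0.1 (expiry=10+6=16). clock=10
Op 11: tick 1 -> clock=11. purged={e.com}
Op 12: tick 2 -> clock=13. purged={a.com}
Op 13: tick 2 -> clock=15. purged={d.com}
Op 14: insert a.com -> 10.0.0.4 (expiry=15+1=16). clock=15
Op 15: tick 6 -> clock=21. purged={a.com,c.com}
lookup b.com: not in cache (expired or never inserted)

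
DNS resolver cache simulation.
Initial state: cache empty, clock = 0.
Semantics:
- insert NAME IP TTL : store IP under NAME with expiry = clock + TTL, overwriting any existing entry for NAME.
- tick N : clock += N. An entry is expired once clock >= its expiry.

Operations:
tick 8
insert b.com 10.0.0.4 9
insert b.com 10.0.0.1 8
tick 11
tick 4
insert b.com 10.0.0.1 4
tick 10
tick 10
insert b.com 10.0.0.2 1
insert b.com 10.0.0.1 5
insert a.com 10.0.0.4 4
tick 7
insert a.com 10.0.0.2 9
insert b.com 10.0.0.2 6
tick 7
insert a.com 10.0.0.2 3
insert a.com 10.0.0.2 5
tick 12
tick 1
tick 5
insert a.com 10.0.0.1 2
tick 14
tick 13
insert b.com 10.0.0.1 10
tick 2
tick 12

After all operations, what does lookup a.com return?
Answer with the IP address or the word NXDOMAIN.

Answer: NXDOMAIN

Derivation:
Op 1: tick 8 -> clock=8.
Op 2: insert b.com -> 10.0.0.4 (expiry=8+9=17). clock=8
Op 3: insert b.com -> 10.0.0.1 (expiry=8+8=16). clock=8
Op 4: tick 11 -> clock=19. purged={b.com}
Op 5: tick 4 -> clock=23.
Op 6: insert b.com -> 10.0.0.1 (expiry=23+4=27). clock=23
Op 7: tick 10 -> clock=33. purged={b.com}
Op 8: tick 10 -> clock=43.
Op 9: insert b.com -> 10.0.0.2 (expiry=43+1=44). clock=43
Op 10: insert b.com -> 10.0.0.1 (expiry=43+5=48). clock=43
Op 11: insert a.com -> 10.0.0.4 (expiry=43+4=47). clock=43
Op 12: tick 7 -> clock=50. purged={a.com,b.com}
Op 13: insert a.com -> 10.0.0.2 (expiry=50+9=59). clock=50
Op 14: insert b.com -> 10.0.0.2 (expiry=50+6=56). clock=50
Op 15: tick 7 -> clock=57. purged={b.com}
Op 16: insert a.com -> 10.0.0.2 (expiry=57+3=60). clock=57
Op 17: insert a.com -> 10.0.0.2 (expiry=57+5=62). clock=57
Op 18: tick 12 -> clock=69. purged={a.com}
Op 19: tick 1 -> clock=70.
Op 20: tick 5 -> clock=75.
Op 21: insert a.com -> 10.0.0.1 (expiry=75+2=77). clock=75
Op 22: tick 14 -> clock=89. purged={a.com}
Op 23: tick 13 -> clock=102.
Op 24: insert b.com -> 10.0.0.1 (expiry=102+10=112). clock=102
Op 25: tick 2 -> clock=104.
Op 26: tick 12 -> clock=116. purged={b.com}
lookup a.com: not in cache (expired or never inserted)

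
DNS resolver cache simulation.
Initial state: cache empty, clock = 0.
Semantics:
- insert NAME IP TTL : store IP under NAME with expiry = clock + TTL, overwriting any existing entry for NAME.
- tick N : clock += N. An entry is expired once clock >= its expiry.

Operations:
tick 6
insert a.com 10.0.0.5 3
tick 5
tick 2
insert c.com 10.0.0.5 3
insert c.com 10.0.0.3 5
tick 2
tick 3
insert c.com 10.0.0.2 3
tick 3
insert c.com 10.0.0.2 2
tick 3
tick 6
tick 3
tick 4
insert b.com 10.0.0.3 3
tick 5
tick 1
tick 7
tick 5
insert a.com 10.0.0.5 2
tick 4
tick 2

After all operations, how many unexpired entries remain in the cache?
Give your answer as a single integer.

Op 1: tick 6 -> clock=6.
Op 2: insert a.com -> 10.0.0.5 (expiry=6+3=9). clock=6
Op 3: tick 5 -> clock=11. purged={a.com}
Op 4: tick 2 -> clock=13.
Op 5: insert c.com -> 10.0.0.5 (expiry=13+3=16). clock=13
Op 6: insert c.com -> 10.0.0.3 (expiry=13+5=18). clock=13
Op 7: tick 2 -> clock=15.
Op 8: tick 3 -> clock=18. purged={c.com}
Op 9: insert c.com -> 10.0.0.2 (expiry=18+3=21). clock=18
Op 10: tick 3 -> clock=21. purged={c.com}
Op 11: insert c.com -> 10.0.0.2 (expiry=21+2=23). clock=21
Op 12: tick 3 -> clock=24. purged={c.com}
Op 13: tick 6 -> clock=30.
Op 14: tick 3 -> clock=33.
Op 15: tick 4 -> clock=37.
Op 16: insert b.com -> 10.0.0.3 (expiry=37+3=40). clock=37
Op 17: tick 5 -> clock=42. purged={b.com}
Op 18: tick 1 -> clock=43.
Op 19: tick 7 -> clock=50.
Op 20: tick 5 -> clock=55.
Op 21: insert a.com -> 10.0.0.5 (expiry=55+2=57). clock=55
Op 22: tick 4 -> clock=59. purged={a.com}
Op 23: tick 2 -> clock=61.
Final cache (unexpired): {} -> size=0

Answer: 0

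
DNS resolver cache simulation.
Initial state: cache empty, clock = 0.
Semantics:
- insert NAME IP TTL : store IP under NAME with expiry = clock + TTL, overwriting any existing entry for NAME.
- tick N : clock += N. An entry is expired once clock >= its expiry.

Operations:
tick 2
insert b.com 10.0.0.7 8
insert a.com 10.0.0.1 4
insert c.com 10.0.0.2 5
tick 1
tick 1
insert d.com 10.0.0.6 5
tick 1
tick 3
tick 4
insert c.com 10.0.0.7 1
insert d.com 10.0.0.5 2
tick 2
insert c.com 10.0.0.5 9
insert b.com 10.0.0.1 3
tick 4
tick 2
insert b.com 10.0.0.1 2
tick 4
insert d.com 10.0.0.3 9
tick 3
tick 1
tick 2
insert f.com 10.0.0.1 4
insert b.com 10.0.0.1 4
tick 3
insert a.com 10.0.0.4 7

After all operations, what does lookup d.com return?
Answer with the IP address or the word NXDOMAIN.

Answer: NXDOMAIN

Derivation:
Op 1: tick 2 -> clock=2.
Op 2: insert b.com -> 10.0.0.7 (expiry=2+8=10). clock=2
Op 3: insert a.com -> 10.0.0.1 (expiry=2+4=6). clock=2
Op 4: insert c.com -> 10.0.0.2 (expiry=2+5=7). clock=2
Op 5: tick 1 -> clock=3.
Op 6: tick 1 -> clock=4.
Op 7: insert d.com -> 10.0.0.6 (expiry=4+5=9). clock=4
Op 8: tick 1 -> clock=5.
Op 9: tick 3 -> clock=8. purged={a.com,c.com}
Op 10: tick 4 -> clock=12. purged={b.com,d.com}
Op 11: insert c.com -> 10.0.0.7 (expiry=12+1=13). clock=12
Op 12: insert d.com -> 10.0.0.5 (expiry=12+2=14). clock=12
Op 13: tick 2 -> clock=14. purged={c.com,d.com}
Op 14: insert c.com -> 10.0.0.5 (expiry=14+9=23). clock=14
Op 15: insert b.com -> 10.0.0.1 (expiry=14+3=17). clock=14
Op 16: tick 4 -> clock=18. purged={b.com}
Op 17: tick 2 -> clock=20.
Op 18: insert b.com -> 10.0.0.1 (expiry=20+2=22). clock=20
Op 19: tick 4 -> clock=24. purged={b.com,c.com}
Op 20: insert d.com -> 10.0.0.3 (expiry=24+9=33). clock=24
Op 21: tick 3 -> clock=27.
Op 22: tick 1 -> clock=28.
Op 23: tick 2 -> clock=30.
Op 24: insert f.com -> 10.0.0.1 (expiry=30+4=34). clock=30
Op 25: insert b.com -> 10.0.0.1 (expiry=30+4=34). clock=30
Op 26: tick 3 -> clock=33. purged={d.com}
Op 27: insert a.com -> 10.0.0.4 (expiry=33+7=40). clock=33
lookup d.com: not in cache (expired or never inserted)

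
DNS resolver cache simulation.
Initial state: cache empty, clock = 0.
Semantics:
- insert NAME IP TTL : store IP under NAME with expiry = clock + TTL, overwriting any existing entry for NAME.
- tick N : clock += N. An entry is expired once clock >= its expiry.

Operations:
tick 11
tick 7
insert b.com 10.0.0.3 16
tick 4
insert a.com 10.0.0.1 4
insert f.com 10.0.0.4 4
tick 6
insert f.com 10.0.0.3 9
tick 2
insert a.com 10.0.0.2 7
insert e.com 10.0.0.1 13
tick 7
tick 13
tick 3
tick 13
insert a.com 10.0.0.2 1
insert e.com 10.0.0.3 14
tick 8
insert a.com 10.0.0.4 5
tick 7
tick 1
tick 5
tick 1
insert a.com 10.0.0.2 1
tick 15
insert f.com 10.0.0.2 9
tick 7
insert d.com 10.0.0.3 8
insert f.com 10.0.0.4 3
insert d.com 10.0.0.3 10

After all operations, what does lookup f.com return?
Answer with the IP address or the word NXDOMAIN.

Op 1: tick 11 -> clock=11.
Op 2: tick 7 -> clock=18.
Op 3: insert b.com -> 10.0.0.3 (expiry=18+16=34). clock=18
Op 4: tick 4 -> clock=22.
Op 5: insert a.com -> 10.0.0.1 (expiry=22+4=26). clock=22
Op 6: insert f.com -> 10.0.0.4 (expiry=22+4=26). clock=22
Op 7: tick 6 -> clock=28. purged={a.com,f.com}
Op 8: insert f.com -> 10.0.0.3 (expiry=28+9=37). clock=28
Op 9: tick 2 -> clock=30.
Op 10: insert a.com -> 10.0.0.2 (expiry=30+7=37). clock=30
Op 11: insert e.com -> 10.0.0.1 (expiry=30+13=43). clock=30
Op 12: tick 7 -> clock=37. purged={a.com,b.com,f.com}
Op 13: tick 13 -> clock=50. purged={e.com}
Op 14: tick 3 -> clock=53.
Op 15: tick 13 -> clock=66.
Op 16: insert a.com -> 10.0.0.2 (expiry=66+1=67). clock=66
Op 17: insert e.com -> 10.0.0.3 (expiry=66+14=80). clock=66
Op 18: tick 8 -> clock=74. purged={a.com}
Op 19: insert a.com -> 10.0.0.4 (expiry=74+5=79). clock=74
Op 20: tick 7 -> clock=81. purged={a.com,e.com}
Op 21: tick 1 -> clock=82.
Op 22: tick 5 -> clock=87.
Op 23: tick 1 -> clock=88.
Op 24: insert a.com -> 10.0.0.2 (expiry=88+1=89). clock=88
Op 25: tick 15 -> clock=103. purged={a.com}
Op 26: insert f.com -> 10.0.0.2 (expiry=103+9=112). clock=103
Op 27: tick 7 -> clock=110.
Op 28: insert d.com -> 10.0.0.3 (expiry=110+8=118). clock=110
Op 29: insert f.com -> 10.0.0.4 (expiry=110+3=113). clock=110
Op 30: insert d.com -> 10.0.0.3 (expiry=110+10=120). clock=110
lookup f.com: present, ip=10.0.0.4 expiry=113 > clock=110

Answer: 10.0.0.4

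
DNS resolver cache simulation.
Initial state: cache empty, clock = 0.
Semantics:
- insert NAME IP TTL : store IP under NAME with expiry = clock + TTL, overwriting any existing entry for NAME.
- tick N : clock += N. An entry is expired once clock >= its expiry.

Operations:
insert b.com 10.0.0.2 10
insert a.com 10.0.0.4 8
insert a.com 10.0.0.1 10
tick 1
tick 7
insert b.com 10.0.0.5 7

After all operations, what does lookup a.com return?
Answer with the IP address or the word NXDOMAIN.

Answer: 10.0.0.1

Derivation:
Op 1: insert b.com -> 10.0.0.2 (expiry=0+10=10). clock=0
Op 2: insert a.com -> 10.0.0.4 (expiry=0+8=8). clock=0
Op 3: insert a.com -> 10.0.0.1 (expiry=0+10=10). clock=0
Op 4: tick 1 -> clock=1.
Op 5: tick 7 -> clock=8.
Op 6: insert b.com -> 10.0.0.5 (expiry=8+7=15). clock=8
lookup a.com: present, ip=10.0.0.1 expiry=10 > clock=8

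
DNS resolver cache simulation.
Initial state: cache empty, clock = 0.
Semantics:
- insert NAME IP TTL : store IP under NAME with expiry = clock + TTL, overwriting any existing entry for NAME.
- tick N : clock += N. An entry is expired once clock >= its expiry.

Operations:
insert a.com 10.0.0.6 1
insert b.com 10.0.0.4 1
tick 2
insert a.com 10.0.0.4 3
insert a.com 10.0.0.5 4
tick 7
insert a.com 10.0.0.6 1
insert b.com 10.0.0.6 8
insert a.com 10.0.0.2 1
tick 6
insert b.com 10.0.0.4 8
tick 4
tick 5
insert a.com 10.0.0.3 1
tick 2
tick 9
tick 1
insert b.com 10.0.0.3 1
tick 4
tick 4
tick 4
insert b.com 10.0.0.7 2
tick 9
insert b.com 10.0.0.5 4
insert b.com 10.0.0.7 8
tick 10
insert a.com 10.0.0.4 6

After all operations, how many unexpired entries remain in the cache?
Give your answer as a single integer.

Op 1: insert a.com -> 10.0.0.6 (expiry=0+1=1). clock=0
Op 2: insert b.com -> 10.0.0.4 (expiry=0+1=1). clock=0
Op 3: tick 2 -> clock=2. purged={a.com,b.com}
Op 4: insert a.com -> 10.0.0.4 (expiry=2+3=5). clock=2
Op 5: insert a.com -> 10.0.0.5 (expiry=2+4=6). clock=2
Op 6: tick 7 -> clock=9. purged={a.com}
Op 7: insert a.com -> 10.0.0.6 (expiry=9+1=10). clock=9
Op 8: insert b.com -> 10.0.0.6 (expiry=9+8=17). clock=9
Op 9: insert a.com -> 10.0.0.2 (expiry=9+1=10). clock=9
Op 10: tick 6 -> clock=15. purged={a.com}
Op 11: insert b.com -> 10.0.0.4 (expiry=15+8=23). clock=15
Op 12: tick 4 -> clock=19.
Op 13: tick 5 -> clock=24. purged={b.com}
Op 14: insert a.com -> 10.0.0.3 (expiry=24+1=25). clock=24
Op 15: tick 2 -> clock=26. purged={a.com}
Op 16: tick 9 -> clock=35.
Op 17: tick 1 -> clock=36.
Op 18: insert b.com -> 10.0.0.3 (expiry=36+1=37). clock=36
Op 19: tick 4 -> clock=40. purged={b.com}
Op 20: tick 4 -> clock=44.
Op 21: tick 4 -> clock=48.
Op 22: insert b.com -> 10.0.0.7 (expiry=48+2=50). clock=48
Op 23: tick 9 -> clock=57. purged={b.com}
Op 24: insert b.com -> 10.0.0.5 (expiry=57+4=61). clock=57
Op 25: insert b.com -> 10.0.0.7 (expiry=57+8=65). clock=57
Op 26: tick 10 -> clock=67. purged={b.com}
Op 27: insert a.com -> 10.0.0.4 (expiry=67+6=73). clock=67
Final cache (unexpired): {a.com} -> size=1

Answer: 1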